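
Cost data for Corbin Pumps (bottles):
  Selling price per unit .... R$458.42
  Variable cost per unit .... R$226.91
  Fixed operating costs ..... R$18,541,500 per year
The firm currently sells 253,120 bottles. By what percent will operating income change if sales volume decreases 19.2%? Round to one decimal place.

Total contribution margin = 253,120 × R$231.51 = R$58,599,811.20.
Subtracting fixed costs: EBIT = R$58,599,811.20 − R$18,541,500 = R$40,058,311.20.
So DOL = total CM / EBIT = R$58,599,811.20 / R$40,058,311.20 = 1.4629.
So EBIT moves 1.4629 × (-19.2%) = -28.1%.

-28.1%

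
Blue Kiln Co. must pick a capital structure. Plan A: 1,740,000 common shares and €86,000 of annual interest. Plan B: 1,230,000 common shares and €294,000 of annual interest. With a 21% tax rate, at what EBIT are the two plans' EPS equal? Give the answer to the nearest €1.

€795,647

Set EPS_A = EPS_B: (EBIT − €86,000)(1 − 0.21) ÷ 1,740,000 = (EBIT − €294,000)(1 − 0.21) ÷ 1,230,000.
Cancelling (1 − t) and cross-multiplying: 1,230,000·(EBIT − 86,000) = 1,740,000·(EBIT − 294,000).
Solving, EBIT = (294,000·1,740,000 − 86,000·1,230,000) / (1,740,000 − 1,230,000) = 405,780,000,000 / 510,000 = 795,647.06.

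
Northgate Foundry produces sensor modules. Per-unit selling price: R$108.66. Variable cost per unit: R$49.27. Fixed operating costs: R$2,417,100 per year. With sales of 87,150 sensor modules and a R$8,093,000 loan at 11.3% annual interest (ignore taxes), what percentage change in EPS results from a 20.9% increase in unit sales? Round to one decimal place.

At 87,150 units, contribution = 87,150 × R$59.39 = R$5,175,838.50.
Subtracting fixed costs: EBIT = R$5,175,838.50 − R$2,417,100 = R$2,758,738.50.
Interest = R$914,509.00, so EBIT − I = R$1,844,229.50.
Degree of combined leverage = contribution ÷ (EBIT − I) = R$5,175,838.50 ÷ R$1,844,229.50 = 2.8065.
%ΔEPS = DCL × %ΔSales = 2.8065 × +20.9% = +58.7%.

+58.7%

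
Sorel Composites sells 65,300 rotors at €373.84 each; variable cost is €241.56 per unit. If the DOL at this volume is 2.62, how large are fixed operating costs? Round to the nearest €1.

€5,340,982

Contribution at this volume is 65,300 × €132.28 = €8,637,884.00.
Since DOL = CM ÷ EBIT, EBIT = €8,637,884.00 ÷ 2.62 = €3,296,902.29.
And FC = contribution − EBIT = €8,637,884.00 − €3,296,902.29 = €5,340,982.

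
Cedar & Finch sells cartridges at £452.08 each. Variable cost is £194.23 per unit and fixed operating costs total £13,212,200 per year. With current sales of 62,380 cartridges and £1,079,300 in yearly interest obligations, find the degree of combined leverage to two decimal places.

8.97

Total contribution margin = 62,380 × £257.85 = £16,084,683.00.
Operating income = contribution − fixed costs = £16,084,683.00 − £13,212,200 = £2,872,483.00. Interest = £1,079,300.00.
DOL = £16,084,683.00 ÷ £2,872,483.00 = 5.5996; DFL = £2,872,483.00 ÷ £1,793,183.00 = 1.6019.
Combined leverage = 5.5996 × 1.6019 = 8.9700.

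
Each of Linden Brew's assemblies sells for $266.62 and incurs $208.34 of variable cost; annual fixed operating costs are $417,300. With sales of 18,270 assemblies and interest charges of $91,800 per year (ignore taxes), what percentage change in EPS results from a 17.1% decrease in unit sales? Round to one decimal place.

-32.8%

At 18,270 units, contribution = 18,270 × $58.28 = $1,064,775.60.
Subtracting fixed costs: EBIT = $1,064,775.60 − $417,300 = $647,475.60.
Interest = $91,800.00, so EBIT − I = $555,675.60.
DCL = total CM / (EBIT − I) = $1,064,775.60 / $555,675.60 = 1.9162.
EPS therefore changes by 1.9162 × (-17.1%) = -32.8%.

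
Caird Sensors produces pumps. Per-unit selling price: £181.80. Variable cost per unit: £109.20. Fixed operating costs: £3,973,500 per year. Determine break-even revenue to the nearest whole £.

£9,950,169

Contribution margin per unit = £181.80 − £109.20 = £72.60, a CM ratio of £72.60 ÷ £181.80 = 0.3993.
Break-even sales = FC ÷ CM ratio = £3,973,500 × £181.80 / £72.60 = £9,950,169.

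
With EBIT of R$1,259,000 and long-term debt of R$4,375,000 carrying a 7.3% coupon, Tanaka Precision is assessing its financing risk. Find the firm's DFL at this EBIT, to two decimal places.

Annual interest charges come to R$319,375.00.
Degree of financial leverage = EBIT / (EBIT − interest) = R$1,259,000 / R$939,625.00 = 1.3399.

1.34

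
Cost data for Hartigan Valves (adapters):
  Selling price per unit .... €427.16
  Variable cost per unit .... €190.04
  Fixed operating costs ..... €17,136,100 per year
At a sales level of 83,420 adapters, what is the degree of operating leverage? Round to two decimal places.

Contribution at this volume is 83,420 × €237.12 = €19,780,550.40.
Operating income = contribution − fixed costs = €19,780,550.40 − €17,136,100 = €2,644,450.40.
DOL = contribution ÷ EBIT = €19,780,550.40 ÷ €2,644,450.40 = 7.4800.

7.48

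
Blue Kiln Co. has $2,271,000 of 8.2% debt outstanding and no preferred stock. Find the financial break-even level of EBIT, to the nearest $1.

$186,222

Annual interest = 8.2% × $2,271,000 = $186,222.00.
Without preferred stock the financial break-even is simply EBIT = interest = $186,222.00.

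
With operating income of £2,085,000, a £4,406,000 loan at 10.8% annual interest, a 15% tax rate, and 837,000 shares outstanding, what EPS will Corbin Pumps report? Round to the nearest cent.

£1.63

Pre-tax income = £2,085,000 − £475,848.00 = £1,609,152.00.
Net income = £1,609,152.00 × (1 − 0.15) = £1,367,779.20.
EPS = £1,367,779.20 ÷ 837,000 = £1.63.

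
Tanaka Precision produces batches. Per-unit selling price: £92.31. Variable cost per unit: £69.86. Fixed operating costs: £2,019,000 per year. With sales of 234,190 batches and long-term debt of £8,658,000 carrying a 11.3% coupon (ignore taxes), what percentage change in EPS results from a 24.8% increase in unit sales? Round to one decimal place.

+57.7%

Contribution at this volume is 234,190 × £22.45 = £5,257,565.50.
Operating income = contribution − fixed costs = £5,257,565.50 − £2,019,000 = £3,238,565.50.
Interest = £978,354.00, so EBIT − I = £2,260,211.50.
Degree of combined leverage = contribution ÷ (EBIT − I) = £5,257,565.50 ÷ £2,260,211.50 = 2.3261.
%ΔEPS = DCL × %ΔSales = 2.3261 × +24.8% = +57.7%.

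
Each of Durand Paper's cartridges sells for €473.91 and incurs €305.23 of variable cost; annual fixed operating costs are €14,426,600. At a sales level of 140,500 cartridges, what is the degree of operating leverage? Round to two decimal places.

2.56

At 140,500 units, contribution = 140,500 × €168.68 = €23,699,540.00.
Subtracting fixed costs: EBIT = €23,699,540.00 − €14,426,600 = €9,272,940.00.
Degree of operating leverage = €23,699,540.00 / €9,272,940.00 = 2.5558.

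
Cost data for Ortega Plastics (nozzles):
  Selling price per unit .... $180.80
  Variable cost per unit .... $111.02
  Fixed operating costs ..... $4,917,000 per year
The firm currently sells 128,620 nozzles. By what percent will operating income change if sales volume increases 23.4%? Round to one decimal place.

At 128,620 units, contribution = 128,620 × $69.78 = $8,975,103.60.
EBIT = $8,975,103.60 − $4,917,000 = $4,058,103.60.
DOL = contribution ÷ EBIT = $8,975,103.60 ÷ $4,058,103.60 = 2.2116.
Operating income changes by 2.2116 × +23.4% = +51.8%.

+51.8%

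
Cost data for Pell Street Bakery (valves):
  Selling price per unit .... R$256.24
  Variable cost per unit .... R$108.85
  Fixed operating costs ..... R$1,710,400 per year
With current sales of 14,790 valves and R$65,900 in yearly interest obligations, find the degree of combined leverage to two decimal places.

5.40

At 14,790 units, contribution = 14,790 × R$147.39 = R$2,179,898.10.
Subtracting fixed costs: EBIT = R$2,179,898.10 − R$1,710,400 = R$469,498.10. Interest = R$65,900.00.
DOL = R$2,179,898.10 ÷ R$469,498.10 = 4.6430; DFL = R$469,498.10 ÷ R$403,598.10 = 1.1633.
Combined leverage = 4.6430 × 1.1633 = 5.4012.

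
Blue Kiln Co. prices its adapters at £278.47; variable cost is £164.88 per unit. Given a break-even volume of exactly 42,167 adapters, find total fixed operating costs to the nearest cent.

£4,789,749.53

Contribution margin per unit = £278.47 − £164.88 = £113.59.
Fixed costs = break-even units × CM = 42,167 × £113.59 = £4,789,749.53.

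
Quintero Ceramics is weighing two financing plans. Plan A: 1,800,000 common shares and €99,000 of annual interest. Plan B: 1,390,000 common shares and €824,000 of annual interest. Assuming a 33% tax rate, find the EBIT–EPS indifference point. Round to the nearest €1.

€3,281,927

At indifference, (EBIT − 99,000)(1 − t)/1,800,000 = (EBIT − 824,000)(1 − t)/1,390,000.
The (1 − t) factor cancels: (EBIT − 99,000) × 1,390,000 = (EBIT − 824,000) × 1,800,000.
Solving, EBIT = (824,000·1,800,000 − 99,000·1,390,000) / (1,800,000 − 1,390,000) = 1,345,590,000,000 / 410,000 = 3,281,926.83.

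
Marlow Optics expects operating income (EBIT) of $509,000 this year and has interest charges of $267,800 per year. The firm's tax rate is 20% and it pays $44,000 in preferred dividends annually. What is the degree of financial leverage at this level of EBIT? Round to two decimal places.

2.73

Annual interest charges come to $267,800.00.
Pre-tax preferred-dividend burden = $44,000 ÷ (1 − 0.20) = $55,000.00.
DFL = EBIT ÷ [EBIT − I − D_p/(1−t)] = $509,000 ÷ [$509,000 − $267,800.00 − $55,000.00] = $509,000 ÷ $186,200.00 = 2.7336.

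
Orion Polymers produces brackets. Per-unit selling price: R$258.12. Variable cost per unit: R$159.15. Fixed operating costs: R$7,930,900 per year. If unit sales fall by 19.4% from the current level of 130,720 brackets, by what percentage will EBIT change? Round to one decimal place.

Contribution at this volume is 130,720 × R$98.97 = R$12,937,358.40.
Operating income = contribution − fixed costs = R$12,937,358.40 − R$7,930,900 = R$5,006,458.40.
DOL = contribution ÷ EBIT = R$12,937,358.40 ÷ R$5,006,458.40 = 2.5841.
Operating income changes by 2.5841 × -19.4% = -50.1%.

-50.1%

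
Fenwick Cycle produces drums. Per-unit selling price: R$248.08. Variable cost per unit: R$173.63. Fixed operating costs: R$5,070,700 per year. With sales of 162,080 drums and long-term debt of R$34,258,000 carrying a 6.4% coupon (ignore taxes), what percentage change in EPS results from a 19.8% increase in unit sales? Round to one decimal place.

+49.7%

Contribution at this volume is 162,080 × R$74.45 = R$12,066,856.00.
Operating income = contribution − fixed costs = R$12,066,856.00 − R$5,070,700 = R$6,996,156.00.
Interest = R$2,192,512.00, so EBIT − I = R$4,803,644.00.
DCL = total CM / (EBIT − I) = R$12,066,856.00 / R$4,803,644.00 = 2.5120.
EPS therefore changes by 2.5120 × (+19.8%) = +49.7%.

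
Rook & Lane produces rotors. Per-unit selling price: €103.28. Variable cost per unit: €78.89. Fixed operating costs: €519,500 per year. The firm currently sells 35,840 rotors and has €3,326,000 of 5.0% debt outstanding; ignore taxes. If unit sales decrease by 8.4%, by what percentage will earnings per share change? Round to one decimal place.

-39.0%

Contribution at this volume is 35,840 × €24.39 = €874,137.60.
Subtracting fixed costs: EBIT = €874,137.60 − €519,500 = €354,637.60.
Interest = €166,300.00, so EBIT − I = €188,337.60.
DCL = total CM / (EBIT − I) = €874,137.60 / €188,337.60 = 4.6413.
EPS therefore changes by 4.6413 × (-8.4%) = -39.0%.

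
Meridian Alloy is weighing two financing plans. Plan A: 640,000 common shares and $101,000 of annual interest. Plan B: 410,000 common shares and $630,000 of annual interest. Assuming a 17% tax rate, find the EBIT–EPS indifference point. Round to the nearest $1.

Set EPS_A = EPS_B: (EBIT − $101,000)(1 − 0.17) ÷ 640,000 = (EBIT − $630,000)(1 − 0.17) ÷ 410,000.
Cancelling (1 − t) and cross-multiplying: 410,000·(EBIT − 101,000) = 640,000·(EBIT − 630,000).
Solving, EBIT = (630,000·640,000 − 101,000·410,000) / (640,000 − 410,000) = 361,790,000,000 / 230,000 = 1,573,000.00.

$1,573,000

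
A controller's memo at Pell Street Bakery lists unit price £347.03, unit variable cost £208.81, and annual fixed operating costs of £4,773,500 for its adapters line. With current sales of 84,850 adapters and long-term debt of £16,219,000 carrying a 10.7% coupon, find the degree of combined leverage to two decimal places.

Total contribution margin = 84,850 × £138.22 = £11,727,967.00.
EBIT = £11,727,967.00 − £4,773,500 = £6,954,467.00. Interest = £1,735,433.00, so EBIT − I = £5,219,034.00.
Degree of total leverage = total CM / (EBIT − interest) = £11,727,967.00 / £5,219,034.00 = 2.2472.

2.25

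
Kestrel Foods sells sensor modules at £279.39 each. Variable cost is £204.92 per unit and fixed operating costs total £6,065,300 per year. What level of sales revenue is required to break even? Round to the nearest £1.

£22,755,259

CM per unit = £279.39 − £204.92 = £74.47; CM ratio = £74.47 / £279.39 = 0.2665.
Break-even sales = FC ÷ CM ratio = £6,065,300 × £279.39 / £74.47 = £22,755,259.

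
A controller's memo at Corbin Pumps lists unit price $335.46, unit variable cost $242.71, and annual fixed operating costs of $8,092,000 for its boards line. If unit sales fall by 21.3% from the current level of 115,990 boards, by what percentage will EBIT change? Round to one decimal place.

Contribution at this volume is 115,990 × $92.75 = $10,758,072.50.
EBIT = $10,758,072.50 − $8,092,000 = $2,666,072.50.
So DOL = total CM / EBIT = $10,758,072.50 / $2,666,072.50 = 4.0352.
So EBIT moves 4.0352 × (-21.3%) = -85.9%.

-85.9%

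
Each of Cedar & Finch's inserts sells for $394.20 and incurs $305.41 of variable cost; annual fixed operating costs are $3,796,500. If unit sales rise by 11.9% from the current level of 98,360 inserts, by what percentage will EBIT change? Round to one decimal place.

Contribution at this volume is 98,360 × $88.79 = $8,733,384.40.
Operating income = contribution − fixed costs = $8,733,384.40 − $3,796,500 = $4,936,884.40.
Degree of operating leverage = $8,733,384.40 / $4,936,884.40 = 1.7690.
So EBIT moves 1.7690 × (+11.9%) = +21.1%.

+21.1%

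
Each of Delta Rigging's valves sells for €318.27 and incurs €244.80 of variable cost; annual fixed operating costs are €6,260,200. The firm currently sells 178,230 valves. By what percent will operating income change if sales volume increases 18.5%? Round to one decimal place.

+35.4%

At 178,230 units, contribution = 178,230 × €73.47 = €13,094,558.10.
Subtracting fixed costs: EBIT = €13,094,558.10 − €6,260,200 = €6,834,358.10.
So DOL = total CM / EBIT = €13,094,558.10 / €6,834,358.10 = 1.9160.
So EBIT moves 1.9160 × (+18.5%) = +35.4%.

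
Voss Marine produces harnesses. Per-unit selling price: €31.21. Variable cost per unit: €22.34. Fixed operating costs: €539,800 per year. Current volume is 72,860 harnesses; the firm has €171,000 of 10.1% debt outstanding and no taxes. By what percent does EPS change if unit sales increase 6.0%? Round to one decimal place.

+43.5%

Total contribution margin = 72,860 × €8.87 = €646,268.20.
Subtracting fixed costs: EBIT = €646,268.20 − €539,800 = €106,468.20.
Interest = €17,271.00, so EBIT − I = €89,197.20.
DCL = total CM / (EBIT − I) = €646,268.20 / €89,197.20 = 7.2454.
%ΔEPS = DCL × %ΔSales = 7.2454 × +6.0% = +43.5%.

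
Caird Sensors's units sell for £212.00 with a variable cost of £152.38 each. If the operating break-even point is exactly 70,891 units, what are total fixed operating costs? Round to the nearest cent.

£4,226,521.42

Contribution margin per unit = £212.00 − £152.38 = £59.62.
Fixed costs = break-even units × CM = 70,891 × £59.62 = £4,226,521.42.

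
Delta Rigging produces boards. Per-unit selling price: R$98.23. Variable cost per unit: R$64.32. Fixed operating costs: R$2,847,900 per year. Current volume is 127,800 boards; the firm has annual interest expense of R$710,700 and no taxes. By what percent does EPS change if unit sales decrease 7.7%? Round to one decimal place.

-43.1%

At 127,800 units, contribution = 127,800 × R$33.91 = R$4,333,698.00.
Subtracting fixed costs: EBIT = R$4,333,698.00 − R$2,847,900 = R$1,485,798.00.
After interest of R$710,700.00, pre-tax earnings = R$775,098.00.
Degree of combined leverage = contribution ÷ (EBIT − I) = R$4,333,698.00 ÷ R$775,098.00 = 5.5912.
%ΔEPS = DCL × %ΔSales = 5.5912 × -7.7% = -43.1%.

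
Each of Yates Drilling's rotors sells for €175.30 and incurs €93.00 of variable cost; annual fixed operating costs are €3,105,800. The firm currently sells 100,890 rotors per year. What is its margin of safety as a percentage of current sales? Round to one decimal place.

Unit CM = price − variable cost = €175.30 − €93.00 = €82.30. Break-even units = €3,105,800 ÷ €82.30 = 37,737.55; break-even revenue = 37,737.55 × €175.30 = €6,615,391.74.
Actual sales revenue = 100,890 × €175.30 = €17,686,017.00.
Margin of safety = (€17,686,017.00 − €6,615,391.74) ÷ €17,686,017.00 = 62.6%.

62.6%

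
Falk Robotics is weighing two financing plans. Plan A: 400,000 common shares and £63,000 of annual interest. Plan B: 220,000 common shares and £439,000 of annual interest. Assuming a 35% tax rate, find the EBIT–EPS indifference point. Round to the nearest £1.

Set EPS_A = EPS_B: (EBIT − £63,000)(1 − 0.35) ÷ 400,000 = (EBIT − £439,000)(1 − 0.35) ÷ 220,000.
The (1 − t) factor cancels: (EBIT − 63,000) × 220,000 = (EBIT − 439,000) × 400,000.
Solving, EBIT = (439,000·400,000 − 63,000·220,000) / (400,000 − 220,000) = 161,740,000,000 / 180,000 = 898,555.56.

£898,556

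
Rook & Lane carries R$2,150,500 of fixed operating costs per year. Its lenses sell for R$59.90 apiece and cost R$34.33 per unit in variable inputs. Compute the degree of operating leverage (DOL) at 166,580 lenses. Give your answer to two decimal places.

2.02

At 166,580 units, contribution = 166,580 × R$25.57 = R$4,259,450.60.
Operating income = contribution − fixed costs = R$4,259,450.60 − R$2,150,500 = R$2,108,950.60.
DOL = contribution ÷ EBIT = R$4,259,450.60 ÷ R$2,108,950.60 = 2.0197.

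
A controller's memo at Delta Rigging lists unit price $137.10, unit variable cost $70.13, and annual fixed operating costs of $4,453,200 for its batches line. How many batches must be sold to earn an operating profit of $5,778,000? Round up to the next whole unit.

152,773 batches

Contribution margin per unit = $137.10 − $70.13 = $66.97.
Units = (FC + target) / CM = ($4,453,200 + $5,778,000) / $66.97 = 152,772.88, so 152,773 batches.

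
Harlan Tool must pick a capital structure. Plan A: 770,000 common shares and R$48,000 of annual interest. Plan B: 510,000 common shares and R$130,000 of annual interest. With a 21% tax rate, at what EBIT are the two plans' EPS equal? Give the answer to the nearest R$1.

At indifference, (EBIT − 48,000)(1 − t)/770,000 = (EBIT − 130,000)(1 − t)/510,000.
The (1 − t) factor cancels: (EBIT − 48,000) × 510,000 = (EBIT − 130,000) × 770,000.
Solving, EBIT = (130,000·770,000 − 48,000·510,000) / (770,000 − 510,000) = 75,620,000,000 / 260,000 = 290,846.15.

R$290,846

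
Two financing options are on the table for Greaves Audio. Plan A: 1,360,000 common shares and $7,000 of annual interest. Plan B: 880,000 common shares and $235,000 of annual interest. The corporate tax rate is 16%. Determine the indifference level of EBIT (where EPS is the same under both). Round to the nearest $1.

Set EPS_A = EPS_B: (EBIT − $7,000)(1 − 0.16) ÷ 1,360,000 = (EBIT − $235,000)(1 − 0.16) ÷ 880,000.
Cancelling (1 − t) and cross-multiplying: 880,000·(EBIT − 7,000) = 1,360,000·(EBIT − 235,000).
Solving, EBIT = (235,000·1,360,000 − 7,000·880,000) / (1,360,000 − 880,000) = 313,440,000,000 / 480,000 = 653,000.00.

$653,000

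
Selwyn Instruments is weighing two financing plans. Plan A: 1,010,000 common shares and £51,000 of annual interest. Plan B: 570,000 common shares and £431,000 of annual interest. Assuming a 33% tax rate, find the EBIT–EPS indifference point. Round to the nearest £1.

£923,273

At indifference, (EBIT − 51,000)(1 − t)/1,010,000 = (EBIT − 431,000)(1 − t)/570,000.
The (1 − t) factor cancels: (EBIT − 51,000) × 570,000 = (EBIT − 431,000) × 1,010,000.
Solving, EBIT = (431,000·1,010,000 − 51,000·570,000) / (1,010,000 − 570,000) = 406,240,000,000 / 440,000 = 923,272.73.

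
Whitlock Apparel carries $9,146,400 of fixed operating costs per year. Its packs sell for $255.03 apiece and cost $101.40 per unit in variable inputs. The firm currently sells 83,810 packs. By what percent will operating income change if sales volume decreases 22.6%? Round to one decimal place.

At 83,810 units, contribution = 83,810 × $153.63 = $12,875,730.30.
EBIT = $12,875,730.30 − $9,146,400 = $3,729,330.30.
DOL = contribution ÷ EBIT = $12,875,730.30 ÷ $3,729,330.30 = 3.4526.
So EBIT moves 3.4526 × (-22.6%) = -78.0%.

-78.0%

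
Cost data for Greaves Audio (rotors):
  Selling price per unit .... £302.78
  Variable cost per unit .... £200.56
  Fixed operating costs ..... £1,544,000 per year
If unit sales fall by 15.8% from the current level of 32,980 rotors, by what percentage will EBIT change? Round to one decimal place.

At 32,980 units, contribution = 32,980 × £102.22 = £3,371,215.60.
Subtracting fixed costs: EBIT = £3,371,215.60 − £1,544,000 = £1,827,215.60.
So DOL = total CM / EBIT = £3,371,215.60 / £1,827,215.60 = 1.8450.
Operating income changes by 1.8450 × -15.8% = -29.2%.

-29.2%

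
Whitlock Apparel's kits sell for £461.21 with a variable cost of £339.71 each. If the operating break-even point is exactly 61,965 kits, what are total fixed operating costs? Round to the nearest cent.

£7,528,747.50

Unit CM = price − variable cost = £461.21 − £339.71 = £121.50.
Fixed costs = break-even units × CM = 61,965 × £121.50 = £7,528,747.50.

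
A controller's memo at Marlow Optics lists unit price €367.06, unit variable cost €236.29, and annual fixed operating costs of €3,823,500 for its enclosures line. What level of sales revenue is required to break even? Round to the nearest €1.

€10,732,231

CM per unit = €367.06 − €236.29 = €130.77; CM ratio = €130.77 / €367.06 = 0.3563.
Break-even revenue = fixed costs × price ÷ CM = €3,823,500 × €367.06 ÷ €130.77 = €10,732,231.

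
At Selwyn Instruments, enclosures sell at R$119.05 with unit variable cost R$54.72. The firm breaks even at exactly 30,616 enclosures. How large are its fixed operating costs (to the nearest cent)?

Each unit contributes R$119.05 − R$54.72 = R$64.33.
Fixed costs = break-even units × CM = 30,616 × R$64.33 = R$1,969,527.28.

R$1,969,527.28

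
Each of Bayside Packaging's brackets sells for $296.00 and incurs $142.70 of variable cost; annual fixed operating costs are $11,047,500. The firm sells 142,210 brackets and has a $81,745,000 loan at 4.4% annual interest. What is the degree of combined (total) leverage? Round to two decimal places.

3.05

Total contribution margin = 142,210 × $153.30 = $21,800,793.00.
EBIT = $21,800,793.00 − $11,047,500 = $10,753,293.00. Interest = $3,596,780.00, so EBIT − I = $7,156,513.00.
DCL = contribution ÷ (EBIT − I) = $21,800,793.00 ÷ $7,156,513.00 = 3.0463.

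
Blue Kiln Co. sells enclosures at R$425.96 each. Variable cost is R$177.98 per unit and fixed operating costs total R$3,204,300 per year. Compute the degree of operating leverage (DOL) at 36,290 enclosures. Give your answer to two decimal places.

1.55

Contribution at this volume is 36,290 × R$247.98 = R$8,999,194.20.
Subtracting fixed costs: EBIT = R$8,999,194.20 − R$3,204,300 = R$5,794,894.20.
So DOL = total CM / EBIT = R$8,999,194.20 / R$5,794,894.20 = 1.5530.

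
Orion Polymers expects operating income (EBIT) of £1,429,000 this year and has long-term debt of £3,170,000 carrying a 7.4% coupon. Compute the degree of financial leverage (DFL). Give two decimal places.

1.20

Interest = £234,580.00.
Degree of financial leverage = EBIT / (EBIT − interest) = £1,429,000 / £1,194,420.00 = 1.1964.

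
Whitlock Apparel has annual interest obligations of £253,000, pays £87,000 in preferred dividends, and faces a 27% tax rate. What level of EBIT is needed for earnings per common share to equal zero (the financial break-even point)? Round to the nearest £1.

£372,178

Preferred dividends are paid after tax, so their pre-tax equivalent is £87,000 ÷ (1 − 0.27) = £119,178.08.
Financial break-even EBIT = interest + D_p ÷ (1 − t) = £253,000 + £119,178.08 = £372,178.08.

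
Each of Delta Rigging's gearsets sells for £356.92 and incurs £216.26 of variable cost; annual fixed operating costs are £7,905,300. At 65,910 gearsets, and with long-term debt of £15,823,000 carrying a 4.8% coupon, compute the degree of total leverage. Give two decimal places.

At 65,910 units, contribution = 65,910 × £140.66 = £9,270,900.60.
EBIT = £9,270,900.60 − £7,905,300 = £1,365,600.60. Interest = £759,504.00.
DOL = £9,270,900.60 ÷ £1,365,600.60 = 6.7889; DFL = £1,365,600.60 ÷ £606,096.60 = 2.2531.
DCL = DOL × DFL = 6.7889 × 2.2531 = 15.2961.

15.30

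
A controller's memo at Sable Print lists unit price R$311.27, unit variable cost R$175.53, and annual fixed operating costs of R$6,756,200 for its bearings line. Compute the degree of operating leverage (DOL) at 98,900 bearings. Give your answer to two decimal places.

Total contribution margin = 98,900 × R$135.74 = R$13,424,686.00.
EBIT = R$13,424,686.00 − R$6,756,200 = R$6,668,486.00.
DOL = contribution ÷ EBIT = R$13,424,686.00 ÷ R$6,668,486.00 = 2.0132.

2.01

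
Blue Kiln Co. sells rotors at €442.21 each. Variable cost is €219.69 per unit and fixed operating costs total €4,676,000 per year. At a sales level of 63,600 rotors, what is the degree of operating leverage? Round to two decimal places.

1.49

At 63,600 units, contribution = 63,600 × €222.52 = €14,152,272.00.
Operating income = contribution − fixed costs = €14,152,272.00 − €4,676,000 = €9,476,272.00.
Degree of operating leverage = €14,152,272.00 / €9,476,272.00 = 1.4934.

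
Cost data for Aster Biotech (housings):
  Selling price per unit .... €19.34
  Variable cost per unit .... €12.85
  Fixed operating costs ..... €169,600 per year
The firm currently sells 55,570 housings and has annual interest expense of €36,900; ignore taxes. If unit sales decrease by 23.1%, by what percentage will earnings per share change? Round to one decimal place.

Contribution at this volume is 55,570 × €6.49 = €360,649.30.
Operating income = contribution − fixed costs = €360,649.30 − €169,600 = €191,049.30.
After interest of €36,900.00, pre-tax earnings = €154,149.30.
DCL = total CM / (EBIT − I) = €360,649.30 / €154,149.30 = 2.3396.
%ΔEPS = DCL × %ΔSales = 2.3396 × -23.1% = -54.0%.

-54.0%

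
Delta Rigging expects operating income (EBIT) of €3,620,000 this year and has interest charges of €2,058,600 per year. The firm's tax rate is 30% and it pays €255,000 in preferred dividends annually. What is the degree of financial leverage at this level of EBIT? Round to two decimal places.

Interest = €2,058,600.00.
Pre-tax preferred-dividend burden = €255,000 ÷ (1 − 0.30) = €364,285.71.
DFL = EBIT ÷ [EBIT − I − D_p/(1−t)] = €3,620,000 ÷ [€3,620,000 − €2,058,600.00 − €364,285.71] = €3,620,000 ÷ €1,197,114.29 = 3.0239.

3.02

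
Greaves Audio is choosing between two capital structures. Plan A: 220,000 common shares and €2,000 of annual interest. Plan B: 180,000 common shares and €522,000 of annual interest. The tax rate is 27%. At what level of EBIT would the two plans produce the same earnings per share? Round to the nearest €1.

Set EPS_A = EPS_B: (EBIT − €2,000)(1 − 0.27) ÷ 220,000 = (EBIT − €522,000)(1 − 0.27) ÷ 180,000.
The (1 − t) factor cancels: (EBIT − 2,000) × 180,000 = (EBIT − 522,000) × 220,000.
EBIT × (220,000 − 180,000) = 522,000 × 220,000 − 2,000 × 180,000 = 114,480,000,000, so EBIT = 114,480,000,000 ÷ 40,000 = 2,862,000.00.

€2,862,000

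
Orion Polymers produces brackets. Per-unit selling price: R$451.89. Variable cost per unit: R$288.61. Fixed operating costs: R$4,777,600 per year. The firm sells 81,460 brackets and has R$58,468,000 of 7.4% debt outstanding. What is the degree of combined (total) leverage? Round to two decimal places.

Contribution at this volume is 81,460 × R$163.28 = R$13,300,788.80.
Operating income = contribution − fixed costs = R$13,300,788.80 − R$4,777,600 = R$8,523,188.80. Interest = R$4,326,632.00.
DOL = R$13,300,788.80 ÷ R$8,523,188.80 = 1.5605; DFL = R$8,523,188.80 ÷ R$4,196,556.80 = 2.0310.
DCL = DOL × DFL = 1.5605 × 2.0310 = 3.1694.

3.17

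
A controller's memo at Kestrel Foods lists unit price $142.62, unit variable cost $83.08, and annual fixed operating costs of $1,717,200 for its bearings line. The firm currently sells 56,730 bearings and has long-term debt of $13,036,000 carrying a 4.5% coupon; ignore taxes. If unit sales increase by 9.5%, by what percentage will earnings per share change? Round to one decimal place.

+29.9%

Total contribution margin = 56,730 × $59.54 = $3,377,704.20.
Subtracting fixed costs: EBIT = $3,377,704.20 − $1,717,200 = $1,660,504.20.
After interest of $586,620.00, pre-tax earnings = $1,073,884.20.
Degree of combined leverage = contribution ÷ (EBIT − I) = $3,377,704.20 ÷ $1,073,884.20 = 3.1453.
%ΔEPS = DCL × %ΔSales = 3.1453 × +9.5% = +29.9%.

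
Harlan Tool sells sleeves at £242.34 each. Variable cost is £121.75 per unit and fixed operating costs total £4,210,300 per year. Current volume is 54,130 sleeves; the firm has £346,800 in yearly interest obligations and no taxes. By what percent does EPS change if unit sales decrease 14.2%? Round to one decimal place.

Contribution at this volume is 54,130 × £120.59 = £6,527,536.70.
EBIT = £6,527,536.70 − £4,210,300 = £2,317,236.70.
After interest of £346,800.00, pre-tax earnings = £1,970,436.70.
DCL = total CM / (EBIT − I) = £6,527,536.70 / £1,970,436.70 = 3.3127.
%ΔEPS = DCL × %ΔSales = 3.3127 × -14.2% = -47.0%.

-47.0%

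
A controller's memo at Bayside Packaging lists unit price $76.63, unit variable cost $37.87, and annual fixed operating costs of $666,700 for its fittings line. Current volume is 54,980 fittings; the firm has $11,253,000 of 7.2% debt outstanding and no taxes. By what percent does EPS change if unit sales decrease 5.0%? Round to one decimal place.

-16.3%

Total contribution margin = 54,980 × $38.76 = $2,131,024.80.
Subtracting fixed costs: EBIT = $2,131,024.80 − $666,700 = $1,464,324.80.
After interest of $810,216.00, pre-tax earnings = $654,108.80.
DCL = total CM / (EBIT − I) = $2,131,024.80 / $654,108.80 = 3.2579.
EPS therefore changes by 3.2579 × (-5.0%) = -16.3%.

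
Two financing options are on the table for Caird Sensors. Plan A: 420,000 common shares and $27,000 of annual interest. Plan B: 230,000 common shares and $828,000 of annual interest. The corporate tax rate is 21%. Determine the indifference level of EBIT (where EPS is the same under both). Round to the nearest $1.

$1,797,632

At indifference, (EBIT − 27,000)(1 − t)/420,000 = (EBIT − 828,000)(1 − t)/230,000.
Cancelling (1 − t) and cross-multiplying: 230,000·(EBIT − 27,000) = 420,000·(EBIT − 828,000).
Solving, EBIT = (828,000·420,000 − 27,000·230,000) / (420,000 − 230,000) = 341,550,000,000 / 190,000 = 1,797,631.58.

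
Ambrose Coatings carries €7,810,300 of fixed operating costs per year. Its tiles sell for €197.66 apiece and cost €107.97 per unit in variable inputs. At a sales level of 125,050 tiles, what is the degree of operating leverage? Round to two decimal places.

3.29

Total contribution margin = 125,050 × €89.69 = €11,215,734.50.
Subtracting fixed costs: EBIT = €11,215,734.50 − €7,810,300 = €3,405,434.50.
So DOL = total CM / EBIT = €11,215,734.50 / €3,405,434.50 = 3.2935.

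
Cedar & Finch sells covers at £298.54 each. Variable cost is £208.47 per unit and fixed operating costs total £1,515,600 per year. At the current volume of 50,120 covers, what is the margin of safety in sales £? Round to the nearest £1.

£9,939,318

Unit CM = price − variable cost = £298.54 − £208.47 = £90.07. Break-even units = £1,515,600 ÷ £90.07 = 16,826.91; break-even revenue = 16,826.91 × £298.54 = £5,023,506.43.
Actual sales revenue = 50,120 × £298.54 = £14,962,824.80.
Margin of safety = £14,962,824.80 − £5,023,506.43 = £9,939,318.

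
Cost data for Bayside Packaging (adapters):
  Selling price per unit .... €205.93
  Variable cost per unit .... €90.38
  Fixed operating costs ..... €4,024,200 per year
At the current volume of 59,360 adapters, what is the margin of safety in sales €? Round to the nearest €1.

Unit CM = price − variable cost = €205.93 − €90.38 = €115.55. Break-even units = €4,024,200 ÷ €115.55 = 34,826.48; break-even revenue = 34,826.48 × €205.93 = €7,171,817.45.
Current sales = 59,360 × €205.93 = €12,224,004.80.
Margin of safety = €12,224,004.80 − €7,171,817.45 = €5,052,187.

€5,052,187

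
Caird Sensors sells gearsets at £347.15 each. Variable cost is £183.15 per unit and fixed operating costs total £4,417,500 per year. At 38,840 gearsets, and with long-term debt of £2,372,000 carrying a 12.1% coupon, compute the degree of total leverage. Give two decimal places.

At 38,840 units, contribution = 38,840 × £164.00 = £6,369,760.00.
Subtracting fixed costs: EBIT = £6,369,760.00 − £4,417,500 = £1,952,260.00. Interest = £287,012.00, so EBIT − I = £1,665,248.00.
Degree of total leverage = total CM / (EBIT − interest) = £6,369,760.00 / £1,665,248.00 = 3.8251.

3.83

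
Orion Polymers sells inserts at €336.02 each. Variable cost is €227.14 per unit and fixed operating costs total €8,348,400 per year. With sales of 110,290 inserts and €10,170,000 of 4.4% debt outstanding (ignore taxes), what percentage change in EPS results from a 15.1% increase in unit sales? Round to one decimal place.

Total contribution margin = 110,290 × €108.88 = €12,008,375.20.
Operating income = contribution − fixed costs = €12,008,375.20 − €8,348,400 = €3,659,975.20.
Interest = €447,480.00, so EBIT − I = €3,212,495.20.
Degree of combined leverage = contribution ÷ (EBIT − I) = €12,008,375.20 ÷ €3,212,495.20 = 3.7380.
%ΔEPS = DCL × %ΔSales = 3.7380 × +15.1% = +56.4%.

+56.4%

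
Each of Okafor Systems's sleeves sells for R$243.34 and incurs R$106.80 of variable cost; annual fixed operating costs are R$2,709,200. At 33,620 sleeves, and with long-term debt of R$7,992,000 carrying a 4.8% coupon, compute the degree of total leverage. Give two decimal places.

3.07

Total contribution margin = 33,620 × R$136.54 = R$4,590,474.80.
EBIT = R$4,590,474.80 − R$2,709,200 = R$1,881,274.80. Interest = R$383,616.00, so EBIT − I = R$1,497,658.80.
DCL = contribution ÷ (EBIT − I) = R$4,590,474.80 ÷ R$1,497,658.80 = 3.0651.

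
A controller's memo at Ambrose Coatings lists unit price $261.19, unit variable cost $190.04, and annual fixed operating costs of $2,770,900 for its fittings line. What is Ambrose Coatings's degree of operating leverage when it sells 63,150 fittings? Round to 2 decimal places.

2.61

Contribution at this volume is 63,150 × $71.15 = $4,493,122.50.
Subtracting fixed costs: EBIT = $4,493,122.50 − $2,770,900 = $1,722,222.50.
So DOL = total CM / EBIT = $4,493,122.50 / $1,722,222.50 = 2.6089.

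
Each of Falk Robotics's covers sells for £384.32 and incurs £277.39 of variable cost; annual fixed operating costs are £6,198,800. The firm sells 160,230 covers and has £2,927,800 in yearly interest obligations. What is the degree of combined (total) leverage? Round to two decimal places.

At 160,230 units, contribution = 160,230 × £106.93 = £17,133,393.90.
Subtracting fixed costs: EBIT = £17,133,393.90 − £6,198,800 = £10,934,593.90. Interest = £2,927,800.00.
DOL = £17,133,393.90 ÷ £10,934,593.90 = 1.5669; DFL = £10,934,593.90 ÷ £8,006,793.90 = 1.3657.
Combined leverage = 1.5669 × 1.3657 = 2.1399.

2.14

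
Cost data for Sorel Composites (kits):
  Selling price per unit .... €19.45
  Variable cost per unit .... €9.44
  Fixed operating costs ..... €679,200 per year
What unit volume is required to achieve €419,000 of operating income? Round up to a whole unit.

Contribution margin per unit = €19.45 − €9.44 = €10.01.
Need Q such that Q × €10.01 − €679,200 = €419,000, i.e. Q = €1,098,200 / €10.01 = 109,710.29 → 109,711.

109,711 kits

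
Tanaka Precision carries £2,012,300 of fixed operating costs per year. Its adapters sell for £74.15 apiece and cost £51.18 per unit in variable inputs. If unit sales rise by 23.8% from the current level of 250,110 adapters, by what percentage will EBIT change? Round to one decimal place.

+36.6%

Total contribution margin = 250,110 × £22.97 = £5,745,026.70.
Operating income = contribution − fixed costs = £5,745,026.70 − £2,012,300 = £3,732,726.70.
So DOL = total CM / EBIT = £5,745,026.70 / £3,732,726.70 = 1.5391.
%ΔEBIT = DOL × %ΔSales = 1.5391 × +23.8% = +36.6%.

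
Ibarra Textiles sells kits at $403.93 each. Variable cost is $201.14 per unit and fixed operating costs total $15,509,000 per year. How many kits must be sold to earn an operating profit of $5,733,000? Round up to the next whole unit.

104,749 kits

Contribution margin per unit = $403.93 − $201.14 = $202.79.
Required volume = (fixed costs + target profit) ÷ CM = ($15,509,000 + $5,733,000) ÷ $202.79 = 104,748.75, so 104,749 kits.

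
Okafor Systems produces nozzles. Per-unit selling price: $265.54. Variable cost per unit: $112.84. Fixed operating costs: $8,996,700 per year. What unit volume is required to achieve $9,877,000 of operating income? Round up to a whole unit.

Contribution margin per unit = $265.54 − $112.84 = $152.70.
Units = (FC + target) / CM = ($8,996,700 + $9,877,000) / $152.70 = 123,599.87, so 123,600 nozzles.

123,600 nozzles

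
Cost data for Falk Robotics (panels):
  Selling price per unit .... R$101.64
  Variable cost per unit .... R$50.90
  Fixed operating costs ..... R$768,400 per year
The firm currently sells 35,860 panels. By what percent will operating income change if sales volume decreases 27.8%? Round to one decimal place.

-48.1%

Total contribution margin = 35,860 × R$50.74 = R$1,819,536.40.
Operating income = contribution − fixed costs = R$1,819,536.40 − R$768,400 = R$1,051,136.40.
So DOL = total CM / EBIT = R$1,819,536.40 / R$1,051,136.40 = 1.7310.
So EBIT moves 1.7310 × (-27.8%) = -48.1%.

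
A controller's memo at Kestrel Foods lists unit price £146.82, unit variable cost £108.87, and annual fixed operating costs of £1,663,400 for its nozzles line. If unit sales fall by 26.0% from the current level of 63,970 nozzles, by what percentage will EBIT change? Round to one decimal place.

Contribution at this volume is 63,970 × £37.95 = £2,427,661.50.
EBIT = £2,427,661.50 − £1,663,400 = £764,261.50.
So DOL = total CM / EBIT = £2,427,661.50 / £764,261.50 = 3.1765.
%ΔEBIT = DOL × %ΔSales = 3.1765 × -26.0% = -82.6%.

-82.6%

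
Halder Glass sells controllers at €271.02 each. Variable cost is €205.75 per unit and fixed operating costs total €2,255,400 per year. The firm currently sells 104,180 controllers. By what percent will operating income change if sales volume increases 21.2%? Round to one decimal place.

Contribution at this volume is 104,180 × €65.27 = €6,799,828.60.
Operating income = contribution − fixed costs = €6,799,828.60 − €2,255,400 = €4,544,428.60.
DOL = contribution ÷ EBIT = €6,799,828.60 ÷ €4,544,428.60 = 1.4963.
So EBIT moves 1.4963 × (+21.2%) = +31.7%.

+31.7%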